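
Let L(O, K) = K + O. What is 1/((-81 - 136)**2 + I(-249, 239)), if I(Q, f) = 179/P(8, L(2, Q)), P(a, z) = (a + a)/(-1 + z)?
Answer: 2/88629 ≈ 2.2566e-5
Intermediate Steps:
P(a, z) = 2*a/(-1 + z) (P(a, z) = (2*a)/(-1 + z) = 2*a/(-1 + z))
I(Q, f) = 179/16 + 179*Q/16 (I(Q, f) = 179/((2*8/(-1 + (Q + 2)))) = 179/((2*8/(-1 + (2 + Q)))) = 179/((2*8/(1 + Q))) = 179/((16/(1 + Q))) = 179*(1/16 + Q/16) = 179/16 + 179*Q/16)
1/((-81 - 136)**2 + I(-249, 239)) = 1/((-81 - 136)**2 + (179/16 + (179/16)*(-249))) = 1/((-217)**2 + (179/16 - 44571/16)) = 1/(47089 - 5549/2) = 1/(88629/2) = 2/88629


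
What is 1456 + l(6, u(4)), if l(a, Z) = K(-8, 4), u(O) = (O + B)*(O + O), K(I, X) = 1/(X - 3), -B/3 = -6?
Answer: 1457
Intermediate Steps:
B = 18 (B = -3*(-6) = 18)
K(I, X) = 1/(-3 + X)
u(O) = 2*O*(18 + O) (u(O) = (O + 18)*(O + O) = (18 + O)*(2*O) = 2*O*(18 + O))
l(a, Z) = 1 (l(a, Z) = 1/(-3 + 4) = 1/1 = 1)
1456 + l(6, u(4)) = 1456 + 1 = 1457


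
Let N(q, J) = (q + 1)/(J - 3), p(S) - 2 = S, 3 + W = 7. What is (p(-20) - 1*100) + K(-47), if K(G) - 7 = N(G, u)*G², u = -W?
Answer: 100837/7 ≈ 14405.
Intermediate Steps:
W = 4 (W = -3 + 7 = 4)
p(S) = 2 + S
u = -4 (u = -1*4 = -4)
N(q, J) = (1 + q)/(-3 + J)
K(G) = 7 + G²*(-⅐ - G/7) (K(G) = 7 + ((1 + G)/(-3 - 4))*G² = 7 + ((1 + G)/(-7))*G² = 7 + (-(1 + G)/7)*G² = 7 + (-⅐ - G/7)*G² = 7 + G²*(-⅐ - G/7))
(p(-20) - 1*100) + K(-47) = ((2 - 20) - 1*100) + (7 - ⅐*(-47)² - ⅐*(-47)³) = (-18 - 100) + (7 - ⅐*2209 - ⅐*(-103823)) = -118 + (7 - 2209/7 + 103823/7) = -118 + 101663/7 = 100837/7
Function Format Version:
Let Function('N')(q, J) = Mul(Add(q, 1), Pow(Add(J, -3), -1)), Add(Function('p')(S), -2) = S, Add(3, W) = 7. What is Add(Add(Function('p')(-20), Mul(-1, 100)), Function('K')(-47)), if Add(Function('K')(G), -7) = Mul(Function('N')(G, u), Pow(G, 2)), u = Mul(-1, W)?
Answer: Rational(100837, 7) ≈ 14405.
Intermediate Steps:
W = 4 (W = Add(-3, 7) = 4)
Function('p')(S) = Add(2, S)
u = -4 (u = Mul(-1, 4) = -4)
Function('N')(q, J) = Mul(Pow(Add(-3, J), -1), Add(1, q)) (Function('N')(q, J) = Mul(Add(1, q), Pow(Add(-3, J), -1)) = Mul(Pow(Add(-3, J), -1), Add(1, q)))
Function('K')(G) = Add(7, Mul(Pow(G, 2), Add(Rational(-1, 7), Mul(Rational(-1, 7), G)))) (Function('K')(G) = Add(7, Mul(Mul(Pow(Add(-3, -4), -1), Add(1, G)), Pow(G, 2))) = Add(7, Mul(Mul(Pow(-7, -1), Add(1, G)), Pow(G, 2))) = Add(7, Mul(Mul(Rational(-1, 7), Add(1, G)), Pow(G, 2))) = Add(7, Mul(Add(Rational(-1, 7), Mul(Rational(-1, 7), G)), Pow(G, 2))) = Add(7, Mul(Pow(G, 2), Add(Rational(-1, 7), Mul(Rational(-1, 7), G)))))
Add(Add(Function('p')(-20), Mul(-1, 100)), Function('K')(-47)) = Add(Add(Add(2, -20), Mul(-1, 100)), Add(7, Mul(Rational(-1, 7), Pow(-47, 2)), Mul(Rational(-1, 7), Pow(-47, 3)))) = Add(Add(-18, -100), Add(7, Mul(Rational(-1, 7), 2209), Mul(Rational(-1, 7), -103823))) = Add(-118, Add(7, Rational(-2209, 7), Rational(103823, 7))) = Add(-118, Rational(101663, 7)) = Rational(100837, 7)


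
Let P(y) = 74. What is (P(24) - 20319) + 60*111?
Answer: -13585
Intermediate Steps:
(P(24) - 20319) + 60*111 = (74 - 20319) + 60*111 = -20245 + 6660 = -13585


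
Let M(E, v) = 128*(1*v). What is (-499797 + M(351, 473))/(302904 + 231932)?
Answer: -439253/534836 ≈ -0.82129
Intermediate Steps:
M(E, v) = 128*v
(-499797 + M(351, 473))/(302904 + 231932) = (-499797 + 128*473)/(302904 + 231932) = (-499797 + 60544)/534836 = -439253*1/534836 = -439253/534836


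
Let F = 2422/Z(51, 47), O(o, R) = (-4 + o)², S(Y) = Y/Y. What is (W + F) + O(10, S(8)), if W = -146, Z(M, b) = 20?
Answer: 111/10 ≈ 11.100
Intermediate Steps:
S(Y) = 1
F = 1211/10 (F = 2422/20 = 2422*(1/20) = 1211/10 ≈ 121.10)
(W + F) + O(10, S(8)) = (-146 + 1211/10) + (-4 + 10)² = -249/10 + 6² = -249/10 + 36 = 111/10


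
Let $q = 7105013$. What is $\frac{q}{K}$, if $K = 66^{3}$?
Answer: $\frac{7105013}{287496} \approx 24.713$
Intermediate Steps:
$K = 287496$
$\frac{q}{K} = \frac{7105013}{287496}$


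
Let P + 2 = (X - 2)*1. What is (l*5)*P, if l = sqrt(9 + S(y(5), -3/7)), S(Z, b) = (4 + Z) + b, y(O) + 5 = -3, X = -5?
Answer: -180*sqrt(14)/7 ≈ -96.214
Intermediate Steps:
y(O) = -8 (y(O) = -5 - 3 = -8)
S(Z, b) = 4 + Z + b
P = -9 (P = -2 + (-5 - 2)*1 = -2 - 7*1 = -2 - 7 = -9)
l = 4*sqrt(14)/7 (l = sqrt(9 + (4 - 8 - 3/7)) = sqrt(9 - 31/7) = sqrt(32/7) = 4*sqrt(14)/7 ≈ 2.1381)
(l*5)*P = ((4*sqrt(14)/7)*5)*(-9) = (20*sqrt(14)/7)*(-9) = -180*sqrt(14)/7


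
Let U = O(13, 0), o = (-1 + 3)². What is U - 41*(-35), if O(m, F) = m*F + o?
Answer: 1439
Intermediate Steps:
o = 4 (o = 2² = 4)
O(m, F) = 4 + F*m (O(m, F) = m*F + 4 = F*m + 4 = 4 + F*m)
U = 4 (U = 4 + 0*13 = 4 + 0 = 4)
U - 41*(-35) = 4 - 41*(-35) = 4 + 1435 = 1439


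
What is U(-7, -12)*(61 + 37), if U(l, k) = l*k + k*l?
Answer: 16464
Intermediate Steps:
U(l, k) = 2*k*l (U(l, k) = k*l + k*l = 2*k*l)
U(-7, -12)*(61 + 37) = (2*(-12)*(-7))*(61 + 37) = 168*98 = 16464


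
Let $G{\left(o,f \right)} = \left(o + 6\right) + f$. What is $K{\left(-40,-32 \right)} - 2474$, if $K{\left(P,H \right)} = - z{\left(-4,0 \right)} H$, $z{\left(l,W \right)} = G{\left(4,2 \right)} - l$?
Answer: $-1962$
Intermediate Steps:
$G{\left(o,f \right)} = 6 + f + o$ ($G{\left(o,f \right)} = \left(6 + o\right) + f = 6 + f + o$)
$z{\left(l,W \right)} = 12 - l$ ($z{\left(l,W \right)} = \left(6 + 2 + 4\right) - l = 12 - l$)
$K{\left(P,H \right)} = - 16 H$ ($K{\left(P,H \right)} = - (12 - -4) H = - (12 + 4) H = \left(-1\right) 16 H = - 16 H$)
$K{\left(-40,-32 \right)} - 2474 = \left(-16\right) \left(-32\right) - 2474 = 512 - 2474 = -1962$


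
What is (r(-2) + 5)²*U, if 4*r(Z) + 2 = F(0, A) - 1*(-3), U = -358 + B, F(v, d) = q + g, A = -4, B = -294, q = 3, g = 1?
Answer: -101875/4 ≈ -25469.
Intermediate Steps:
F(v, d) = 4 (F(v, d) = 3 + 1 = 4)
U = -652 (U = -358 - 294 = -652)
r(Z) = 5/4 (r(Z) = -½ + (4 - 1*(-3))/4 = -½ + (4 + 3)/4 = -½ + (¼)*7 = -½ + 7/4 = 5/4)
(r(-2) + 5)²*U = (5/4 + 5)²*(-652) = (25/4)²*(-652) = (625/16)*(-652) = -101875/4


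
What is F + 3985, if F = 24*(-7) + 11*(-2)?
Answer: 3795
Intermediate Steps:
F = -190 (F = -168 - 22 = -190)
F + 3985 = -190 + 3985 = 3795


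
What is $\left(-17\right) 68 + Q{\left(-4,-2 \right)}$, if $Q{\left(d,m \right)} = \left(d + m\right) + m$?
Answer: $-1164$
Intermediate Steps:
$Q{\left(d,m \right)} = d + 2 m$
$\left(-17\right) 68 + Q{\left(-4,-2 \right)} = \left(-17\right) 68 + \left(-4 + 2 \left(-2\right)\right) = -1156 - 8 = -1164$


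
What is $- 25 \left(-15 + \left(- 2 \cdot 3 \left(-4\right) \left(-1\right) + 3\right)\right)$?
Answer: $900$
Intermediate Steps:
$- 25 \left(-15 + \left(- 2 \cdot 3 \left(-4\right) \left(-1\right) + 3\right)\right) = - 25 \left(-15 + \left(- 2 \left(\left(-12\right) \left(-1\right)\right) + 3\right)\right) = - 25 \left(-15 + \left(\left(-2\right) 12 + 3\right)\right) = - 25 \left(-15 + \left(-24 + 3\right)\right) = - 25 \left(-15 - 21\right) = \left(-25\right) \left(-36\right) = 900$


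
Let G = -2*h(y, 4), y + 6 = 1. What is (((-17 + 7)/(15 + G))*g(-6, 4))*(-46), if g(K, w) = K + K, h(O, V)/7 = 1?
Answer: -5520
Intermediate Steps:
y = -5 (y = -6 + 1 = -5)
h(O, V) = 7 (h(O, V) = 7*1 = 7)
G = -14 (G = -2*7 = -14)
g(K, w) = 2*K
(((-17 + 7)/(15 + G))*g(-6, 4))*(-46) = (((-17 + 7)/(15 - 14))*(2*(-6)))*(-46) = (-10/1*(-12))*(-46) = (-10*1*(-12))*(-46) = -10*(-12)*(-46) = 120*(-46) = -5520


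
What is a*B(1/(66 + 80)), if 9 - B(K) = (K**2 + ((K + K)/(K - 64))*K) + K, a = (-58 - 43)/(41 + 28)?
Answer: -180893561663/13741721772 ≈ -13.164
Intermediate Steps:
a = -101/69 ≈ -1.4638
B(K) = 9 - K - K**2 - 2*K**2/(-64 + K) (B(K) = 9 - ((K**2 + ((K + K)/(K - 64))*K) + K) = 9 - ((K**2 + ((2*K)/(-64 + K))*K) + K) = 9 - ((K**2 + (2*K/(-64 + K))*K) + K) = 9 - ((K**2 + 2*K**2/(-64 + K)) + K) = 9 - (K + K**2 + 2*K**2/(-64 + K)) = 9 + (-K - K**2 - 2*K**2/(-64 + K)) = 9 - K - K**2 - 2*K**2/(-64 + K))
a*B(1/(66 + 80)) = -101*(-576 - (1/(66 + 80))**3 + 61*(1/(66 + 80))**2 + 73/(66 + 80))/(69*(-64 + 1/(66 + 80))) = -101*(-576 - (1/146)**3 + 61*(1/146)**2 + 73/146)/(69*(-64 + 1/146)) = -101*(-576 - (1/146)**3 + 61*(1/146)**2 + 73*(1/146))/(69*(-64 + 1/146)) = -101*(-576 - 1*1/3112136 + 61*(1/21316) + 1/2)/(69*(-9343/146)) = -(-14746)*(-576 - 1/3112136 + 61/21316 + 1/2)/644667 = -(-14746)*(-1791025363)/(644667*3112136) = -101/69*1791025363/199155388 = -180893561663/13741721772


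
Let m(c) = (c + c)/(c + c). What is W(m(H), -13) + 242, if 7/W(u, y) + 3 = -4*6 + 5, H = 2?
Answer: 5317/22 ≈ 241.68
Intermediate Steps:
m(c) = 1 (m(c) = (2*c)/((2*c)) = (2*c)*(1/(2*c)) = 1)
W(u, y) = -7/22 (W(u, y) = 7/(-3 + (-4*6 + 5)) = 7/(-3 + (-24 + 5)) = 7/(-3 - 19) = 7/(-22) = 7*(-1/22) = -7/22)
W(m(H), -13) + 242 = -7/22 + 242 = 5317/22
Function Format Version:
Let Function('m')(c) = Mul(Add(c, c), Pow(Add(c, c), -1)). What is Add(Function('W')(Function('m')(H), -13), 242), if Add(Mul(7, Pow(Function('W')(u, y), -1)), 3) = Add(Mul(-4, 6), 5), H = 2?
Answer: Rational(5317, 22) ≈ 241.68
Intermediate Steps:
Function('m')(c) = 1 (Function('m')(c) = Mul(Mul(2, c), Pow(Mul(2, c), -1)) = Mul(Mul(2, c), Mul(Rational(1, 2), Pow(c, -1))) = 1)
Function('W')(u, y) = Rational(-7, 22) (Function('W')(u, y) = Mul(7, Pow(Add(-3, Add(Mul(-4, 6), 5)), -1)) = Mul(7, Pow(Add(-3, Add(-24, 5)), -1)) = Mul(7, Pow(Add(-3, -19), -1)) = Mul(7, Pow(-22, -1)) = Mul(7, Rational(-1, 22)) = Rational(-7, 22))
Add(Function('W')(Function('m')(H), -13), 242) = Add(Rational(-7, 22), 242) = Rational(5317, 22)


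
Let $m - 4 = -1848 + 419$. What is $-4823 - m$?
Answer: $-3398$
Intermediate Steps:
$m = -1425$ ($m = 4 + \left(-1848 + 419\right) = 4 - 1429 = -1425$)
$-4823 - m = -4823 - -1425 = -4823 + 1425 = -3398$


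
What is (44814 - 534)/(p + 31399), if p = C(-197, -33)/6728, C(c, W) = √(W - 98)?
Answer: 4195697176530432/2975173795074061 - 19861056*I*√131/2975173795074061 ≈ 1.4102 - 7.6406e-8*I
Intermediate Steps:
C(c, W) = √(-98 + W)
p = I*√131/6728 (p = √(-98 - 33)/6728 = √(-131)*(1/6728) = (I*√131)*(1/6728) = I*√131/6728 ≈ 0.0017012*I)
(44814 - 534)/(p + 31399) = (44814 - 534)/(I*√131/6728 + 31399) = 44280/(31399 + I*√131/6728)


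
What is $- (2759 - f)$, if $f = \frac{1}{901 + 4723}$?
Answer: $- \frac{15516615}{5624} \approx -2759.0$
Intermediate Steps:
$f = \frac{1}{5624} \approx 0.00017781$
$- (2759 - f) = - (2759 - \frac{1}{5624}) = \left(-1\right) \frac{15516615}{5624} = - \frac{15516615}{5624}$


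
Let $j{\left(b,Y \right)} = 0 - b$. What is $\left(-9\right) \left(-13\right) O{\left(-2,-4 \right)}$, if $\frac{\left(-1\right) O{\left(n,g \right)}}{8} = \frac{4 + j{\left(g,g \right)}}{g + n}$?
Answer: $1248$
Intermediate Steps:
$j{\left(b,Y \right)} = - b$
$O{\left(n,g \right)} = - \frac{8 \left(4 - g\right)}{g + n}$ ($O{\left(n,g \right)} = - 8 \frac{4 - g}{g + n} = - \frac{8 \left(4 - g\right)}{g + n}$)
$\left(-9\right) \left(-13\right) O{\left(-2,-4 \right)} = \left(-9\right) \left(-13\right) \frac{8 \left(-4 - 4\right)}{-4 - 2} = 117 \cdot 8 \frac{1}{-6} \left(-8\right) = 117 \cdot 8 \left(- \frac{1}{6}\right) \left(-8\right) = 117 \cdot \frac{32}{3} = 1248$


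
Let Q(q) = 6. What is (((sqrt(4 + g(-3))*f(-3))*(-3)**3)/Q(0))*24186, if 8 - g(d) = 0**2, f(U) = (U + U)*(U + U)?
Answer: -7836264*sqrt(3) ≈ -1.3573e+7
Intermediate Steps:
f(U) = 4*U**2 (f(U) = (2*U)*(2*U) = 4*U**2)
g(d) = 8 (g(d) = 8 - 1*0**2 = 8 - 1*0 = 8 + 0 = 8)
(((sqrt(4 + g(-3))*f(-3))*(-3)**3)/Q(0))*24186 = (((sqrt(4 + 8)*(4*(-3)**2))*(-3)**3)/6)*24186 = (((sqrt(12)*(4*9))*(-27))*(1/6))*24186 = ((((2*sqrt(3))*36)*(-27))*(1/6))*24186 = (((72*sqrt(3))*(-27))*(1/6))*24186 = (-1944*sqrt(3)*(1/6))*24186 = -324*sqrt(3)*24186 = -7836264*sqrt(3)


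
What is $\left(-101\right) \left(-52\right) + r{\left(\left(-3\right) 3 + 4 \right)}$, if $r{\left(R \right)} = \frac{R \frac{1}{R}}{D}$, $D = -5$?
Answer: $\frac{26259}{5} \approx 5251.8$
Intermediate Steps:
$r{\left(R \right)} = - \frac{1}{5}$ ($r{\left(R \right)} = \frac{R \frac{1}{R}}{-5} = 1 \left(- \frac{1}{5}\right) = - \frac{1}{5}$)
$\left(-101\right) \left(-52\right) + r{\left(\left(-3\right) 3 + 4 \right)} = \left(-101\right) \left(-52\right) - \frac{1}{5} = 5252 - \frac{1}{5} = \frac{26259}{5}$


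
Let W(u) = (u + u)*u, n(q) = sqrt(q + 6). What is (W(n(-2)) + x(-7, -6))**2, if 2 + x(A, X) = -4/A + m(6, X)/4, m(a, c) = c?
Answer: 5041/196 ≈ 25.719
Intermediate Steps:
n(q) = sqrt(6 + q)
x(A, X) = -2 - 4/A + X/4 (x(A, X) = -2 + (-4/A + X/4) = -2 - 4/A + X/4)
W(u) = 2*u**2 (W(u) = (2*u)*u = 2*u**2)
(W(n(-2)) + x(-7, -6))**2 = (2*(sqrt(6 - 2))**2 + (-2 - 4/(-7) + (1/4)*(-6)))**2 = (2*(sqrt(4))**2 + (-2 - 4*(-1/7) - 3/2))**2 = (2*2**2 + (-2 + 4/7 - 3/2))**2 = (2*4 - 41/14)**2 = (8 - 41/14)**2 = (71/14)**2 = 5041/196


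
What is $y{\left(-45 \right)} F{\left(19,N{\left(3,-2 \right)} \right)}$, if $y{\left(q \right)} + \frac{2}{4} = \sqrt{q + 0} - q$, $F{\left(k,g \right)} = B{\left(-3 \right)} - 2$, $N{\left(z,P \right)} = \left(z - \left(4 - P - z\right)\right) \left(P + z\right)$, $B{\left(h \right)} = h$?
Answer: $- \frac{445}{2} - 15 i \sqrt{5} \approx -222.5 - 33.541 i$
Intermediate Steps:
$N{\left(z,P \right)} = \left(P + z\right) \left(-4 + P + 2 z\right)$ ($N{\left(z,P \right)} = \left(z - \left(4 - P - z\right)\right) \left(P + z\right) = \left(z + \left(-4 + P + z\right)\right) \left(P + z\right) = \left(-4 + P + 2 z\right) \left(P + z\right) = \left(P + z\right) \left(-4 + P + 2 z\right)$)
$F{\left(k,g \right)} = -5$ ($F{\left(k,g \right)} = -3 - 2 = -5$)
$y{\left(q \right)} = - \frac{1}{2} + \sqrt{q} - q$ ($y{\left(q \right)} = - \frac{1}{2} - \left(q - \sqrt{q + 0}\right) = - \frac{1}{2} + \left(\sqrt{q} - q\right) = - \frac{1}{2} + \sqrt{q} - q$)
$y{\left(-45 \right)} F{\left(19,N{\left(3,-2 \right)} \right)} = \left(- \frac{1}{2} + \sqrt{-45} - -45\right) \left(-5\right) = \left(- \frac{1}{2} + 3 i \sqrt{5} + 45\right) \left(-5\right) = \left(\frac{89}{2} + 3 i \sqrt{5}\right) \left(-5\right) = - \frac{445}{2} - 15 i \sqrt{5}$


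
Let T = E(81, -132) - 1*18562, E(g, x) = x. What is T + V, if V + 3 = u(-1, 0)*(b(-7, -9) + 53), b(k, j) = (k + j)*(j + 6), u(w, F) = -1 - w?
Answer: -18697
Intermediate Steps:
b(k, j) = (6 + j)*(j + k) (b(k, j) = (j + k)*(6 + j) = (6 + j)*(j + k))
V = -3 (V = -3 + (-1 - 1*(-1))*(((-9)² + 6*(-9) + 6*(-7) - 9*(-7)) + 53) = -3 + (-1 + 1)*((81 - 54 - 42 + 63) + 53) = -3 + 0*(48 + 53) = -3 + 0*101 = -3 + 0 = -3)
T = -18694 (T = -132 - 1*18562 = -132 - 18562 = -18694)
T + V = -18694 - 3 = -18697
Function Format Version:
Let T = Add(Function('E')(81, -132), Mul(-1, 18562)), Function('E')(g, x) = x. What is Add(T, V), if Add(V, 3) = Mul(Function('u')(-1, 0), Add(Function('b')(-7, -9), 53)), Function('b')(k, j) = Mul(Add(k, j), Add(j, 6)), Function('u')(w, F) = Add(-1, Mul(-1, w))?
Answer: -18697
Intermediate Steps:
Function('b')(k, j) = Mul(Add(6, j), Add(j, k)) (Function('b')(k, j) = Mul(Add(j, k), Add(6, j)) = Mul(Add(6, j), Add(j, k)))
V = -3 (V = Add(-3, Mul(Add(-1, Mul(-1, -1)), Add(Add(Pow(-9, 2), Mul(6, -9), Mul(6, -7), Mul(-9, -7)), 53))) = Add(-3, Mul(Add(-1, 1), Add(Add(81, -54, -42, 63), 53))) = Add(-3, Mul(0, Add(48, 53))) = Add(-3, Mul(0, 101)) = Add(-3, 0) = -3)
T = -18694 (T = Add(-132, Mul(-1, 18562)) = Add(-132, -18562) = -18694)
Add(T, V) = Add(-18694, -3) = -18697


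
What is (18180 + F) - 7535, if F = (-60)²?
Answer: 14245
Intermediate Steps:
F = 3600
(18180 + F) - 7535 = (18180 + 3600) - 7535 = 21780 - 7535 = 14245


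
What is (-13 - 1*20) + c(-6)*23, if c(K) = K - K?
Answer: -33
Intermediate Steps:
c(K) = 0
(-13 - 1*20) + c(-6)*23 = (-13 - 1*20) + 0*23 = (-13 - 20) + 0 = -33 + 0 = -33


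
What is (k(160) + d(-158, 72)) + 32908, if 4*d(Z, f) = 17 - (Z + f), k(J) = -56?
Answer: 131511/4 ≈ 32878.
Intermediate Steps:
d(Z, f) = 17/4 - Z/4 - f/4 (d(Z, f) = (17 - (Z + f))/4 = (17 + (-Z - f))/4 = (17 - Z - f)/4 = 17/4 - Z/4 - f/4)
(k(160) + d(-158, 72)) + 32908 = (-56 + (17/4 - 1/4*(-158) - 1/4*72)) + 32908 = (-56 + (17/4 + 79/2 - 18)) + 32908 = (-56 + 103/4) + 32908 = -121/4 + 32908 = 131511/4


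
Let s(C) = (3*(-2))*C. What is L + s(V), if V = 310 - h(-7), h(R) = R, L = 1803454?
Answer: 1801552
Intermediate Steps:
V = 317 (V = 310 - 1*(-7) = 310 + 7 = 317)
s(C) = -6*C
L + s(V) = 1803454 - 6*317 = 1803454 - 1902 = 1801552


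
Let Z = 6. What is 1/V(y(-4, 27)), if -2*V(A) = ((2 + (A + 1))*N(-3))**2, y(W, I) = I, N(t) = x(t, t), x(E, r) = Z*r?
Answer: -1/145800 ≈ -6.8587e-6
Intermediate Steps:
x(E, r) = 6*r
N(t) = 6*t
V(A) = -(-54 - 18*A)**2/2 (V(A) = -324*(2 + (A + 1))**2/2 = -324*(2 + (1 + A))**2/2 = -324*(3 + A)**2/2 = -(-54 - 18*A)**2/2)
1/V(y(-4, 27)) = 1/(-162*(3 + 27)**2) = 1/(-162*30**2) = 1/(-162*900) = 1/(-145800) = -1/145800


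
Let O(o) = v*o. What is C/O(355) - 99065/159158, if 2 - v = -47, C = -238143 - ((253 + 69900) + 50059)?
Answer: -11751660153/553710682 ≈ -21.223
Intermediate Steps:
C = -358355 (C = -238143 - (70153 + 50059) = -238143 - 1*120212 = -238143 - 120212 = -358355)
v = 49 (v = 2 - 1*(-47) = 2 + 47 = 49)
O(o) = 49*o
C/O(355) - 99065/159158 = -358355/(49*355) - 99065/159158 = -358355/17395 - 99065*1/159158 = -358355*1/17395 - 99065/159158 = -71671/3479 - 99065/159158 = -11751660153/553710682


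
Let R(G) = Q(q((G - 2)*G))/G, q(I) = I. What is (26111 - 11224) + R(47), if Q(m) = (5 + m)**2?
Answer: 5194089/47 ≈ 1.1051e+5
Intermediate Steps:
R(G) = (5 + G*(-2 + G))**2/G (R(G) = (5 + (G - 2)*G)**2/G = (5 + (-2 + G)*G)**2/G = (5 + G*(-2 + G))**2/G)
(26111 - 11224) + R(47) = (26111 - 11224) + (5 + 47*(-2 + 47))**2/47 = 14887 + (5 + 47*45)**2/47 = 14887 + (5 + 2115)**2/47 = 14887 + (1/47)*2120**2 = 14887 + (1/47)*4494400 = 14887 + 4494400/47 = 5194089/47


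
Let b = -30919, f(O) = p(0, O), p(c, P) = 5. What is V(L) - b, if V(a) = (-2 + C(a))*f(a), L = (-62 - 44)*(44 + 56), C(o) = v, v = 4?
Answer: 30929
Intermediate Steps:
C(o) = 4
f(O) = 5
L = -10600 (L = -106*100 = -10600)
V(a) = 10 (V(a) = (-2 + 4)*5 = 2*5 = 10)
V(L) - b = 10 - 1*(-30919) = 10 + 30919 = 30929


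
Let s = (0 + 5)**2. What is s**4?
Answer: 390625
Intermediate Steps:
s = 25 (s = 5**2 = 25)
s**4 = 25**4 = 390625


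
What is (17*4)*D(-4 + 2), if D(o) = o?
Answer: -136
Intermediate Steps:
(17*4)*D(-4 + 2) = (17*4)*(-4 + 2) = 68*(-2) = -136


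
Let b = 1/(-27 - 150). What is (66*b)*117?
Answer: -2574/59 ≈ -43.627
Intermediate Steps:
b = -1/177 (b = 1/(-177) = -1/177 ≈ -0.0056497)
(66*b)*117 = (66*(-1/177))*117 = -22/59*117 = -2574/59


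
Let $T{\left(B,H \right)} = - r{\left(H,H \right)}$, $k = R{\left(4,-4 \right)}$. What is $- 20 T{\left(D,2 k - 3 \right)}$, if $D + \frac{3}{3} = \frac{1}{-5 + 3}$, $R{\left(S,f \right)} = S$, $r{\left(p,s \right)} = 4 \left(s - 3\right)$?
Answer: $160$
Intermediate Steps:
$r{\left(p,s \right)} = -12 + 4 s$ ($r{\left(p,s \right)} = 4 \left(-3 + s\right) = -12 + 4 s$)
$k = 4$
$D = - \frac{3}{2}$ ($D = -1 + \frac{1}{-5 + 3} = -1 + \frac{1}{-2} = -1 - \frac{1}{2} = - \frac{3}{2} \approx -1.5$)
$T{\left(B,H \right)} = 12 - 4 H$ ($T{\left(B,H \right)} = - (-12 + 4 H) = 12 - 4 H$)
$- 20 T{\left(D,2 k - 3 \right)} = - 20 \left(12 - 4 \left(2 \cdot 4 - 3\right)\right) = - 20 \left(12 - 4 \left(8 - 3\right)\right) = - 20 \left(12 - 20\right) = \left(-20\right) \left(-8\right) = 160$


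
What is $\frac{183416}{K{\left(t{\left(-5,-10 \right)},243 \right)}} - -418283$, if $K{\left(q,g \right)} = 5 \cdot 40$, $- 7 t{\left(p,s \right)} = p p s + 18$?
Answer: $\frac{10480002}{25} \approx 4.192 \cdot 10^{5}$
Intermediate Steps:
$t{\left(p,s \right)} = - \frac{18}{7} - \frac{s p^{2}}{7}$ ($t{\left(p,s \right)} = - \frac{p p s + 18}{7} = - \frac{p^{2} s + 18}{7} = - \frac{s p^{2} + 18}{7} = - \frac{18 + s p^{2}}{7} = - \frac{18}{7} - \frac{s p^{2}}{7}$)
$K{\left(q,g \right)} = 200$
$\frac{183416}{K{\left(t{\left(-5,-10 \right)},243 \right)}} - -418283 = \frac{183416}{200} - -418283 = 183416 \cdot \frac{1}{200} + 418283 = \frac{22927}{25} + 418283 = \frac{10480002}{25}$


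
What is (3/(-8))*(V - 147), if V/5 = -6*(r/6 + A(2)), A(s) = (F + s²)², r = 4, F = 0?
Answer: 1941/8 ≈ 242.63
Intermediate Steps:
A(s) = s⁴ (A(s) = (0 + s²)² = (s²)² = s⁴)
V = -500 (V = 5*(-6*(4/6 + 2⁴)) = 5*(-6*(4*(⅙) + 16)) = 5*(-6*(⅔ + 16)) = 5*(-6*50/3) = 5*(-100) = -500)
(3/(-8))*(V - 147) = (3/(-8))*(-500 - 147) = (3*(-⅛))*(-647) = -3/8*(-647) = 1941/8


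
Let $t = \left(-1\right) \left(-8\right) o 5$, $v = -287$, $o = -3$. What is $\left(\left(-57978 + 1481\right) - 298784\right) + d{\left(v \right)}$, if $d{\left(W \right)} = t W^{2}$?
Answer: $-10239561$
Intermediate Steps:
$t = -120$ ($t = \left(-1\right) \left(-8\right) \left(-3\right) 5 = 8 \left(-3\right) 5 = \left(-24\right) 5 = -120$)
$d{\left(W \right)} = - 120 W^{2}$
$\left(\left(-57978 + 1481\right) - 298784\right) + d{\left(v \right)} = \left(\left(-57978 + 1481\right) - 298784\right) - 120 \left(-287\right)^{2} = \left(-56497 - 298784\right) - 9884280 = -355281 - 9884280 = -10239561$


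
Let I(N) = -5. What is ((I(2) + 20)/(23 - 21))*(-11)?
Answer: -165/2 ≈ -82.500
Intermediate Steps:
((I(2) + 20)/(23 - 21))*(-11) = ((-5 + 20)/(23 - 21))*(-11) = (15/2)*(-11) = -165/2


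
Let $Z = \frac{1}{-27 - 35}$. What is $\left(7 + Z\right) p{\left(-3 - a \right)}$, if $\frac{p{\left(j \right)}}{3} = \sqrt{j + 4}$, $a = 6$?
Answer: $\frac{1299 i \sqrt{5}}{62} \approx 46.849 i$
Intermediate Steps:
$Z = - \frac{1}{62}$ ($Z = \frac{1}{-62} = - \frac{1}{62} \approx -0.016129$)
$p{\left(j \right)} = 3 \sqrt{4 + j}$ ($p{\left(j \right)} = 3 \sqrt{j + 4} = 3 \sqrt{4 + j}$)
$\left(7 + Z\right) p{\left(-3 - a \right)} = \left(7 - \frac{1}{62}\right) 3 \sqrt{4 - 9} = \frac{433 \cdot 3 \sqrt{4 - 9}}{62} = \frac{433 \cdot 3 \sqrt{-5}}{62} = \frac{433 \cdot 3 i \sqrt{5}}{62} = \frac{1299 i \sqrt{5}}{62}$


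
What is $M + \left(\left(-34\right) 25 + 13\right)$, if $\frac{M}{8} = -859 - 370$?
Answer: $-10669$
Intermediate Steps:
$M = -9832$ ($M = 8 \left(-859 - 370\right) = 8 \left(-1229\right) = -9832$)
$M + \left(\left(-34\right) 25 + 13\right) = -9832 + \left(\left(-34\right) 25 + 13\right) = -9832 + \left(-850 + 13\right) = -9832 - 837 = -10669$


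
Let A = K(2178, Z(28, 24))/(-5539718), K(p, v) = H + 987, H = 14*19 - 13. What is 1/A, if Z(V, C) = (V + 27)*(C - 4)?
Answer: -2769859/620 ≈ -4467.5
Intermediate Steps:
H = 253 (H = 266 - 13 = 253)
Z(V, C) = (-4 + C)*(27 + V) (Z(V, C) = (27 + V)*(-4 + C) = (-4 + C)*(27 + V))
K(p, v) = 1240 (K(p, v) = 253 + 987 = 1240)
A = -620/2769859 (A = 1240/(-5539718) = 1240*(-1/5539718) = -620/2769859 ≈ -0.00022384)
1/A = 1/(-620/2769859) = -2769859/620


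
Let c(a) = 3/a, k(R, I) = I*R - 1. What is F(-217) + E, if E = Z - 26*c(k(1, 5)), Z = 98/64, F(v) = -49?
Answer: -2143/32 ≈ -66.969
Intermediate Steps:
k(R, I) = -1 + I*R
Z = 49/32 (Z = 98*(1/64) = 49/32 ≈ 1.5313)
E = -575/32 (E = 49/32 - 78/(-1 + 5*1) = 49/32 - 78/(-1 + 5) = 49/32 - 78/4 = 49/32 - 26*3/4 = 49/32 - 39/2 = -575/32 ≈ -17.969)
F(-217) + E = -49 - 575/32 = -2143/32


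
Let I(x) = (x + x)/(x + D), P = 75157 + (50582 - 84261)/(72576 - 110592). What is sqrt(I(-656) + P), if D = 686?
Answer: sqrt(4711640380590)/7920 ≈ 274.07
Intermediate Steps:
P = 2857202191/38016 (P = 75157 - 33679/(-38016) = 75157 - 33679*(-1/38016) = 75157 + 33679/38016 = 2857202191/38016 ≈ 75158.)
I(x) = 2*x/(686 + x) (I(x) = (x + x)/(x + 686) = (2*x)/(686 + x) = 2*x/(686 + x))
sqrt(I(-656) + P) = sqrt(2*(-656)/(686 - 656) + 2857202191/38016) = sqrt(2*(-656)/30 + 2857202191/38016) = sqrt(2*(-656)*(1/30) + 2857202191/38016) = sqrt(-656/15 + 2857202191/38016) = sqrt(14277698123/190080) = sqrt(4711640380590)/7920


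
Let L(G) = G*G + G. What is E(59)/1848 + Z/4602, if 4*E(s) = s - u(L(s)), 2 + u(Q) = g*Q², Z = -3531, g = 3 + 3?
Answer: -57674726605/5669664 ≈ -10173.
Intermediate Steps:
g = 6
L(G) = G + G² (L(G) = G² + G = G + G²)
u(Q) = -2 + 6*Q²
E(s) = ½ + s/4 - 3*s²*(1 + s)²/2 (E(s) = (s - (-2 + 6*(s*(1 + s))²))/4 = (s - (-2 + 6*(s²*(1 + s)²)))/4 = (s - (-2 + 6*s²*(1 + s)²))/4 = (s + (2 - 6*s²*(1 + s)²))/4 = (2 + s - 6*s²*(1 + s)²)/4 = ½ + s/4 - 3*s²*(1 + s)²/2)
E(59)/1848 + Z/4602 = (½ + (¼)*59 - 3/2*59²*(1 + 59)²)/1848 - 3531/4602 = (½ + 59/4 - 3/2*3481*60²)*(1/1848) - 3531*1/4602 = (½ + 59/4 - 3/2*3481*3600)*(1/1848) - 1177/1534 = (½ + 59/4 - 18797400)*(1/1848) - 1177/1534 = -75189539/4*1/1848 - 1177/1534 = -75189539/7392 - 1177/1534 = -57674726605/5669664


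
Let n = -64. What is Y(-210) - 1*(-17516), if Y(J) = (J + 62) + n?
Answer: 17304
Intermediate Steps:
Y(J) = -2 + J (Y(J) = (J + 62) - 64 = (62 + J) - 64 = -2 + J)
Y(-210) - 1*(-17516) = (-2 - 210) - 1*(-17516) = -212 + 17516 = 17304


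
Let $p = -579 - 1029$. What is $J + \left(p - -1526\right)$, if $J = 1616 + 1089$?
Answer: $2623$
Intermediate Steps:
$p = -1608$ ($p = -579 - 1029 = -1608$)
$J = 2705$
$J + \left(p - -1526\right) = 2705 - 82 = 2623$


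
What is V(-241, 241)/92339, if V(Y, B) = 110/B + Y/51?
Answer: -52471/1134938649 ≈ -4.6232e-5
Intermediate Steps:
V(Y, B) = 110/B + Y/51 (V(Y, B) = 110/B + Y*(1/51) = 110/B + Y/51)
V(-241, 241)/92339 = (110/241 + (1/51)*(-241))/92339 = (110*(1/241) - 241/51)*(1/92339) = (110/241 - 241/51)*(1/92339) = -52471/12291*1/92339 = -52471/1134938649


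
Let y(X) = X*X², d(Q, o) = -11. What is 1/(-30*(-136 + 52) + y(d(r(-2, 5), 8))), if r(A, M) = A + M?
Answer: 1/1189 ≈ 0.00084104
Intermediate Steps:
y(X) = X³
1/(-30*(-136 + 52) + y(d(r(-2, 5), 8))) = 1/(-30*(-136 + 52) + (-11)³) = 1/(-30*(-84) - 1331) = 1/(2520 - 1331) = 1/1189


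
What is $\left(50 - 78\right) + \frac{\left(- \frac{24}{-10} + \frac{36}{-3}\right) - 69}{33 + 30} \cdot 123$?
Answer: $- \frac{6351}{35} \approx -181.46$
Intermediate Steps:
$\left(50 - 78\right) + \frac{\left(- \frac{24}{-10} + \frac{36}{-3}\right) - 69}{33 + 30} \cdot 123 = \left(50 - 78\right) + \frac{\left(\left(-24\right) \left(- \frac{1}{10}\right) + 36 \left(- \frac{1}{3}\right)\right) - 69}{63} \cdot 123 = -28 + \left(\left(\frac{12}{5} - 12\right) - 69\right) \frac{1}{63} \cdot 123 = -28 + \left(- \frac{48}{5} - 69\right) \frac{1}{63} \cdot 123 = -28 + \left(- \frac{393}{5}\right) \frac{1}{63} \cdot 123 = -28 - \frac{5371}{35} = - \frac{6351}{35}$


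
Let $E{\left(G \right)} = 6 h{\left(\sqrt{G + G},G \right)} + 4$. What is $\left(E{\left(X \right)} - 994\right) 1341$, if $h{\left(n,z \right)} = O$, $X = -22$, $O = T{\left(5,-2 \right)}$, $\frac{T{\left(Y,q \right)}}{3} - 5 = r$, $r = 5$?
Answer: $-1086210$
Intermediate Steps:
$T{\left(Y,q \right)} = 30$ ($T{\left(Y,q \right)} = 15 + 3 \cdot 5 = 15 + 15 = 30$)
$O = 30$
$h{\left(n,z \right)} = 30$
$E{\left(G \right)} = 184$ ($E{\left(G \right)} = 6 \cdot 30 + 4 = 180 + 4 = 184$)
$\left(E{\left(X \right)} - 994\right) 1341 = \left(184 - 994\right) 1341 = \left(-810\right) 1341 = -1086210$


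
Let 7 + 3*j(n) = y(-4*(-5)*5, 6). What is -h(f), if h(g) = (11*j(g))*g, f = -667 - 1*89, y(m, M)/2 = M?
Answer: 13860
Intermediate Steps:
y(m, M) = 2*M
j(n) = 5/3 (j(n) = -7/3 + (2*6)/3 = -7/3 + (1/3)*12 = -7/3 + 4 = 5/3)
f = -756 (f = -667 - 89 = -756)
h(g) = 55*g/3 (h(g) = (11*(5/3))*g = 55*g/3)
-h(f) = -55*(-756)/3 = -1*(-13860) = 13860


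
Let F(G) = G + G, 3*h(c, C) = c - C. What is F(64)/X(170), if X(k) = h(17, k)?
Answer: -128/51 ≈ -2.5098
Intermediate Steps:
h(c, C) = -C/3 + c/3 (h(c, C) = (c - C)/3 = -C/3 + c/3)
X(k) = 17/3 - k/3 (X(k) = -k/3 + (⅓)*17 = -k/3 + 17/3 = 17/3 - k/3)
F(G) = 2*G
F(64)/X(170) = (2*64)/(17/3 - ⅓*170) = 128/(17/3 - 170/3) = 128/(-51) = 128*(-1/51) = -128/51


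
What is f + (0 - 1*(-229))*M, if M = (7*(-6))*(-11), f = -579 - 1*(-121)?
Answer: 105340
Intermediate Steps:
f = -458 (f = -579 + 121 = -458)
M = 462 (M = -42*(-11) = 462)
f + (0 - 1*(-229))*M = -458 + (0 - 1*(-229))*462 = -458 + (0 + 229)*462 = -458 + 229*462 = -458 + 105798 = 105340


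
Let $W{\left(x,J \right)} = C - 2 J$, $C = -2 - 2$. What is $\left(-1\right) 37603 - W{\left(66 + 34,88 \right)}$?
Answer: $-37423$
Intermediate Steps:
$C = -4$ ($C = -2 - 2 = -4$)
$W{\left(x,J \right)} = -4 - 2 J$
$\left(-1\right) 37603 - W{\left(66 + 34,88 \right)} = \left(-1\right) 37603 - \left(-4 - 176\right) = -37603 - \left(-4 - 176\right) = -37603 - -180 = -37603 + 180 = -37423$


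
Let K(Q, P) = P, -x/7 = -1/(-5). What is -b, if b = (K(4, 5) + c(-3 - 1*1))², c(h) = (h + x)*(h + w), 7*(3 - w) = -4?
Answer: -65536/1225 ≈ -53.499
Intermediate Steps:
x = -7/5 (x = -(-7)/(-5) = -(-7)*(-1)/5 = -7*⅕ = -7/5 ≈ -1.4000)
w = 25/7 (w = 3 - ⅐*(-4) = 3 + 4/7 = 25/7 ≈ 3.5714)
c(h) = (-7/5 + h)*(25/7 + h) (c(h) = (h - 7/5)*(h + 25/7) = (-7/5 + h)*(25/7 + h))
b = 65536/1225 (b = (5 + (-5 + (-3 - 1*1)² + 76*(-3 - 1*1)/35))² = (5 + (-5 + (-3 - 1)² + 76*(-3 - 1)/35))² = (5 + (-5 + (-4)² + (76/35)*(-4)))² = (5 + (-5 + 16 - 304/35))² = (5 + 81/35)² = (256/35)² = 65536/1225 ≈ 53.499)
-b = -1*65536/1225 = -65536/1225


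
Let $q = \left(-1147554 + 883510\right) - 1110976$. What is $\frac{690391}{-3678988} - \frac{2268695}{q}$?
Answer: $\frac{4020217526}{2749283739} \approx 1.4623$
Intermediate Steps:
$q = -1375020$ ($q = -264044 - 1110976 = -1375020$)
$\frac{690391}{-3678988} - \frac{2268695}{q} = \frac{690391}{-3678988} - \frac{2268695}{-1375020} = 690391 \left(- \frac{1}{3678988}\right) - - \frac{453739}{275004} = - \frac{30017}{159956} + \frac{453739}{275004} = \frac{4020217526}{2749283739}$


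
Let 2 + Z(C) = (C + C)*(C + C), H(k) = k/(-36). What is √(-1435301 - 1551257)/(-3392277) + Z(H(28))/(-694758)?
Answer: -17/28137699 - I*√2986558/3392277 ≈ -6.0417e-7 - 0.00050944*I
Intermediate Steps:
H(k) = -k/36 (H(k) = k*(-1/36) = -k/36)
Z(C) = -2 + 4*C² (Z(C) = -2 + (C + C)*(C + C) = -2 + (2*C)*(2*C) = -2 + 4*C²)
√(-1435301 - 1551257)/(-3392277) + Z(H(28))/(-694758) = √(-1435301 - 1551257)/(-3392277) + (-2 + 4*(-1/36*28)²)/(-694758) = √(-2986558)*(-1/3392277) + (-2 + 4*(-7/9)²)*(-1/694758) = (I*√2986558)*(-1/3392277) + (-2 + 4*(49/81))*(-1/694758) = -I*√2986558/3392277 + (-2 + 196/81)*(-1/694758) = -I*√2986558/3392277 + (34/81)*(-1/694758) = -I*√2986558/3392277 - 17/28137699 = -17/28137699 - I*√2986558/3392277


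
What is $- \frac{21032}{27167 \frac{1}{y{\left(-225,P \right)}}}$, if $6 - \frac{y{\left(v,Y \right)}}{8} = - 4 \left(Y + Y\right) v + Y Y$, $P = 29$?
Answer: $\frac{8923456960}{27167} \approx 3.2847 \cdot 10^{5}$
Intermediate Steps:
$y{\left(v,Y \right)} = 48 - 8 Y^{2} + 64 Y v$ ($y{\left(v,Y \right)} = 48 - 8 \left(- 4 \left(Y + Y\right) v + Y Y\right) = 48 - 8 \left(- 4 \cdot 2 Y v + Y^{2}\right) = 48 - 8 \left(- 8 Y v + Y^{2}\right) = 48 - 8 \left(Y^{2} - 8 Y v\right) = 48 - \left(8 Y^{2} - 64 Y v\right) = 48 - 8 Y^{2} + 64 Y v$)
$- \frac{21032}{27167 \frac{1}{y{\left(-225,P \right)}}} = - \frac{21032}{27167 \frac{1}{48 - 8 \cdot 29^{2} + 64 \cdot 29 \left(-225\right)}} = - \frac{21032}{27167 \frac{1}{48 - 6728 - 417600}} = - \frac{21032}{27167 \frac{1}{-424280}} = - \frac{21032}{27167 \left(- \frac{1}{424280}\right)} = - \frac{21032}{- \frac{27167}{424280}} = \left(-21032\right) \left(- \frac{424280}{27167}\right) = \frac{8923456960}{27167}$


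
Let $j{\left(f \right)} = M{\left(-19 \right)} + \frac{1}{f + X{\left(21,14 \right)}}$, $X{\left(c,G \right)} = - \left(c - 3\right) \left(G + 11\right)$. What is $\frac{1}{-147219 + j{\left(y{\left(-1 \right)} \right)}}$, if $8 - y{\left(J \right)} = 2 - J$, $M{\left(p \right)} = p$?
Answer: $- \frac{445}{65520911} \approx -6.7917 \cdot 10^{-6}$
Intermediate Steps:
$X{\left(c,G \right)} = - \left(-3 + c\right) \left(11 + G\right)$
$y{\left(J \right)} = 6 + J$ ($y{\left(J \right)} = 8 - \left(2 - J\right) = 8 + \left(-2 + J\right) = 6 + J$)
$j{\left(f \right)} = -19 + \frac{1}{-450 + f}$ ($j{\left(f \right)} = -19 + \frac{1}{f + \left(33 - 231 + 3 \cdot 14 - 14 \cdot 21\right)} = -19 + \frac{1}{f + \left(33 - 231 + 42 - 294\right)} = -19 + \frac{1}{f - 450} = -19 + \frac{1}{-450 + f}$)
$\frac{1}{-147219 + j{\left(y{\left(-1 \right)} \right)}} = \frac{1}{-147219 + \frac{8551 - 19 \left(6 - 1\right)}{-450 + \left(6 - 1\right)}} = \frac{1}{-147219 + \frac{8551 - 95}{-450 + 5}} = \frac{1}{-147219 + \frac{8551 - 95}{-445}} = \frac{1}{-147219 - \frac{8456}{445}} = \frac{1}{- \frac{65520911}{445}} = - \frac{445}{65520911}$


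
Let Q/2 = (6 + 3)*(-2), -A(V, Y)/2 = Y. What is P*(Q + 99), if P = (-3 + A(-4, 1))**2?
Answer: 1575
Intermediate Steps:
A(V, Y) = -2*Y
Q = -36 (Q = 2*((6 + 3)*(-2)) = 2*(9*(-2)) = 2*(-18) = -36)
P = 25 (P = (-3 - 2*1)**2 = (-3 - 2)**2 = (-5)**2 = 25)
P*(Q + 99) = 25*(-36 + 99) = 25*63 = 1575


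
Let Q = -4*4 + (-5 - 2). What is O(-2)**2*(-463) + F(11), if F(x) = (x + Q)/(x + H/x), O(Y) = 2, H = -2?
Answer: -220520/119 ≈ -1853.1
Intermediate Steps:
Q = -23 (Q = -16 - 7 = -23)
F(x) = (-23 + x)/(x - 2/x) (F(x) = (x - 23)/(x - 2/x) = (-23 + x)/(x - 2/x))
O(-2)**2*(-463) + F(11) = 2**2*(-463) + 11*(-23 + 11)/(-2 + 11**2) = 4*(-463) + 11*(-12)/(-2 + 121) = -1852 + 11*(-12)/119 = -1852 + 11*(1/119)*(-12) = -1852 - 132/119 = -220520/119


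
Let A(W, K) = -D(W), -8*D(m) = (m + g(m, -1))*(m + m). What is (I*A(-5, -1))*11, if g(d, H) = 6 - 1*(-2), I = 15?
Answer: -2475/4 ≈ -618.75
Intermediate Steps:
g(d, H) = 8 (g(d, H) = 6 + 2 = 8)
D(m) = -m*(8 + m)/4 (D(m) = -(m + 8)*(m + m)/8 = -(8 + m)*2*m/8 = -m*(8 + m)/4)
A(W, K) = W*(8 + W)/4 (A(W, K) = -(-1)*W*(8 + W)/4 = W*(8 + W)/4)
(I*A(-5, -1))*11 = (15*((¼)*(-5)*(8 - 5)))*11 = (15*((¼)*(-5)*3))*11 = (15*(-15/4))*11 = -225/4*11 = -2475/4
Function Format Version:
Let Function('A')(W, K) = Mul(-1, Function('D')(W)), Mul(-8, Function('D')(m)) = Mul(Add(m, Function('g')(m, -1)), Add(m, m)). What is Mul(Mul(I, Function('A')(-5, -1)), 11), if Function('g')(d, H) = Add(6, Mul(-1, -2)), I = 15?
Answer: Rational(-2475, 4) ≈ -618.75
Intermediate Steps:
Function('g')(d, H) = 8 (Function('g')(d, H) = Add(6, 2) = 8)
Function('D')(m) = Mul(Rational(-1, 4), m, Add(8, m)) (Function('D')(m) = Mul(Rational(-1, 8), Mul(Add(m, 8), Add(m, m))) = Mul(Rational(-1, 8), Mul(Add(8, m), Mul(2, m))) = Mul(Rational(-1, 8), Mul(2, m, Add(8, m))) = Mul(Rational(-1, 4), m, Add(8, m)))
Function('A')(W, K) = Mul(Rational(1, 4), W, Add(8, W)) (Function('A')(W, K) = Mul(-1, Mul(Rational(-1, 4), W, Add(8, W))) = Mul(Rational(1, 4), W, Add(8, W)))
Mul(Mul(I, Function('A')(-5, -1)), 11) = Mul(Mul(15, Mul(Rational(1, 4), -5, Add(8, -5))), 11) = Mul(Mul(15, Mul(Rational(1, 4), -5, 3)), 11) = Mul(Mul(15, Rational(-15, 4)), 11) = Mul(Rational(-225, 4), 11) = Rational(-2475, 4)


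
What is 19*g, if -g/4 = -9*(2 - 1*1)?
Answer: 684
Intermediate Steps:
g = 36 (g = -(-36)*(2 - 1*1) = -(-36)*(2 - 1) = -(-36) = -4*(-9) = 36)
19*g = 19*36 = 684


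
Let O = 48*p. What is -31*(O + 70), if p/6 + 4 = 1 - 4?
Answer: 60326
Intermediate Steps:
p = -42 (p = -24 + 6*(1 - 4) = -24 + 6*(-3) = -24 - 18 = -42)
O = -2016 (O = 48*(-42) = -2016)
-31*(O + 70) = -31*(-2016 + 70) = -31*(-1946) = 60326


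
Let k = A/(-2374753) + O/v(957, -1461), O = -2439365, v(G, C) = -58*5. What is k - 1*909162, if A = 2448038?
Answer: -124065604961023/137735674 ≈ -9.0075e+5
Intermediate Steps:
v(G, C) = -290
k = 1158435884165/137735674 (k = 2448038/(-2374753) - 2439365/(-290) = 2448038*(-1/2374753) - 2439365*(-1/290) = -2448038/2374753 + 487873/58 = 1158435884165/137735674 ≈ 8410.6)
k - 1*909162 = 1158435884165/137735674 - 1*909162 = 1158435884165/137735674 - 909162 = -124065604961023/137735674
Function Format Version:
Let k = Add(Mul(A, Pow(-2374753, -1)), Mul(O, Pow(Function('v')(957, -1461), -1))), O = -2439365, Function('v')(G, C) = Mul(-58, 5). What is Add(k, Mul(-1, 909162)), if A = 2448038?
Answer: Rational(-124065604961023, 137735674) ≈ -9.0075e+5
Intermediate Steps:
Function('v')(G, C) = -290
k = Rational(1158435884165, 137735674) (k = Add(Mul(2448038, Pow(-2374753, -1)), Mul(-2439365, Pow(-290, -1))) = Add(Mul(2448038, Rational(-1, 2374753)), Mul(-2439365, Rational(-1, 290))) = Add(Rational(-2448038, 2374753), Rational(487873, 58)) = Rational(1158435884165, 137735674) ≈ 8410.6)
Add(k, Mul(-1, 909162)) = Add(Rational(1158435884165, 137735674), Mul(-1, 909162)) = Add(Rational(1158435884165, 137735674), -909162) = Rational(-124065604961023, 137735674)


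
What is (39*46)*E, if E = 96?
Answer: 172224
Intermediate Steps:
(39*46)*E = (39*46)*96 = 1794*96 = 172224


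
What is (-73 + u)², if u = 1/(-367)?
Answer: 717811264/134689 ≈ 5329.4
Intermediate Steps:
u = -1/367 ≈ -0.0027248
(-73 + u)² = (-73 - 1/367)² = (-26792/367)² = 717811264/134689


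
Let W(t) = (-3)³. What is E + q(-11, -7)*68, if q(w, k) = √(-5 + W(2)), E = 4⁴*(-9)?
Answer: -2304 + 272*I*√2 ≈ -2304.0 + 384.67*I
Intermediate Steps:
W(t) = -27
E = -2304 (E = 256*(-9) = -2304)
q(w, k) = 4*I*√2 (q(w, k) = √(-5 - 27) = √(-32) = 4*I*√2)
E + q(-11, -7)*68 = -2304 + (4*I*√2)*68 = -2304 + 272*I*√2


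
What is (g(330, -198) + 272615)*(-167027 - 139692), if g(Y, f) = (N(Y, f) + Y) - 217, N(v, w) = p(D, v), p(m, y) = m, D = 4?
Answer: -83652086308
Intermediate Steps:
N(v, w) = 4
g(Y, f) = -213 + Y (g(Y, f) = (4 + Y) - 217 = -213 + Y)
(g(330, -198) + 272615)*(-167027 - 139692) = ((-213 + 330) + 272615)*(-167027 - 139692) = (117 + 272615)*(-306719) = 272732*(-306719) = -83652086308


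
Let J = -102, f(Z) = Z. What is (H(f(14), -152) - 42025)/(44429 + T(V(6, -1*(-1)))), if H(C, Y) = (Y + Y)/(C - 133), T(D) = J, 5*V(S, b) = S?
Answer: -5000671/5274913 ≈ -0.94801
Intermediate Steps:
V(S, b) = S/5
T(D) = -102
H(C, Y) = 2*Y/(-133 + C) (H(C, Y) = (2*Y)/(-133 + C) = 2*Y/(-133 + C))
(H(f(14), -152) - 42025)/(44429 + T(V(6, -1*(-1)))) = (2*(-152)/(-133 + 14) - 42025)/(44429 - 102) = (2*(-152)/(-119) - 42025)/44327 = (2*(-152)*(-1/119) - 42025)*(1/44327) = (304/119 - 42025)*(1/44327) = -5000671/119*1/44327 = -5000671/5274913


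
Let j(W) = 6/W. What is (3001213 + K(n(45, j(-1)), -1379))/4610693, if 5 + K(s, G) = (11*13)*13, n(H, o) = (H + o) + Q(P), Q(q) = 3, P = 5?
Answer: 3003067/4610693 ≈ 0.65133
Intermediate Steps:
n(H, o) = 3 + H + o (n(H, o) = (H + o) + 3 = 3 + H + o)
K(s, G) = 1854 (K(s, G) = -5 + (11*13)*13 = -5 + 143*13 = -5 + 1859 = 1854)
(3001213 + K(n(45, j(-1)), -1379))/4610693 = (3001213 + 1854)/4610693 = 3003067*(1/4610693) = 3003067/4610693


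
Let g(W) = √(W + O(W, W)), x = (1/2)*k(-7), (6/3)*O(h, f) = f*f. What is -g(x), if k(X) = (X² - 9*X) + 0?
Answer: -2*√406 ≈ -40.299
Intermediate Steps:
O(h, f) = f²/2 (O(h, f) = (f*f)/2 = f²/2)
k(X) = X² - 9*X
x = 56 (x = (1/2)*(-7*(-9 - 7)) = (1*(½))*(-7*(-16)) = (½)*112 = 56)
g(W) = √(W + W²/2)
-g(x) = -√2*√(56*(2 + 56))/2 = -√2*√(56*58)/2 = -√2*√3248/2 = -√2*4*√203/2 = -2*√406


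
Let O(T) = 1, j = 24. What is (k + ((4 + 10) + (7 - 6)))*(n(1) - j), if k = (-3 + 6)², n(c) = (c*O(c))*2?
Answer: -528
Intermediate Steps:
n(c) = 2*c (n(c) = (c*1)*2 = c*2 = 2*c)
k = 9 (k = 3² = 9)
(k + ((4 + 10) + (7 - 6)))*(n(1) - j) = (9 + ((4 + 10) + (7 - 6)))*(2*1 - 1*24) = (9 + (14 + 1))*(2 - 24) = (9 + 15)*(-22) = 24*(-22) = -528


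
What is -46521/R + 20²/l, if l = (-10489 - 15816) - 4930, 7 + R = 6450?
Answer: -291132127/40249421 ≈ -7.2332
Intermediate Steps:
R = 6443 (R = -7 + 6450 = 6443)
l = -31235 (l = -26305 - 4930 = -31235)
-46521/R + 20²/l = -46521/6443 + 20²/(-31235) = -46521*1/6443 + 400*(-1/31235) = -46521/6443 - 80/6247 = -291132127/40249421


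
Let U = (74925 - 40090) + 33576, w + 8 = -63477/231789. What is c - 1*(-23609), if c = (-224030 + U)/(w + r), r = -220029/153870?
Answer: 508187416725947/12818166493 ≈ 39646.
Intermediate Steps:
w = -639263/77263 (w = -8 - 63477/231789 = -8 - 63477*1/231789 = -8 - 21159/77263 = -639263/77263 ≈ -8.2738)
r = -73343/51290 (r = -220029*1/153870 = -73343/51290 ≈ -1.4300)
U = 68411 (U = 34835 + 33576 = 68411)
c = 205563323992710/12818166493 (c = (-224030 + 68411)/(-639263/77263 - 73343/51290) = -155619/(-38454499479/3962819270) = -155619*(-3962819270/38454499479) = 205563323992710/12818166493 ≈ 16037.)
c - 1*(-23609) = 205563323992710/12818166493 - 1*(-23609) = 205563323992710/12818166493 + 23609 = 508187416725947/12818166493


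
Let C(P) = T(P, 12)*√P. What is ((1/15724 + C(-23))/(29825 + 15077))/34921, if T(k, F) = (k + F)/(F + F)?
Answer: 1/24655589595208 - I*√23/3421140528 ≈ 4.0559e-14 - 1.4018e-9*I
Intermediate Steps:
T(k, F) = (F + k)/(2*F) (T(k, F) = (F + k)/((2*F)) = (F + k)*(1/(2*F)) = (F + k)/(2*F))
C(P) = √P*(½ + P/24) (C(P) = ((½)*(12 + P)/12)*√P = ((½)*(1/12)*(12 + P))*√P = (½ + P/24)*√P = √P*(½ + P/24))
((1/15724 + C(-23))/(29825 + 15077))/34921 = ((1/15724 + √(-23)*(12 - 23)/24)/(29825 + 15077))/34921 = ((1/15724 + (1/24)*(I*√23)*(-11))/44902)*(1/34921) = ((1/15724 - 11*I*√23/24)*(1/44902))*(1/34921) = (1/706039048 - I*√23/97968)*(1/34921) = 1/24655589595208 - I*√23/3421140528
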